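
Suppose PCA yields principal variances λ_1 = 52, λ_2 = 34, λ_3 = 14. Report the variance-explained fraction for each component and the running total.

Step 1 — total variance = trace(Sigma) = Σ λ_i = 52 + 34 + 14 = 100.

Step 2 — fraction explained by component i = λ_i / Σ λ:
  PC1: 52/100 = 0.52
  PC2: 34/100 = 0.34
  PC3: 14/100 = 0.14

Step 3 — cumulative fraction after k components = (λ_1 + ... + λ_k) / Σ λ:
  k = 1: 52/100 = 0.52
  k = 2: (52 + 34)/100 = 86/100 = 0.86
  k = 3: (52 + 34 + 14)/100 = 100/100 = 1

Summary (fraction, with percent):

explained: PC1 0.52 (52%), PC2 0.34 (34%), PC3 0.14 (14%);  cumulative: 0.52, 0.86, 1


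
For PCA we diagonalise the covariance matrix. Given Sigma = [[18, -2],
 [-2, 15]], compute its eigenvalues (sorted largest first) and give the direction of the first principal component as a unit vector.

Step 1 — characteristic polynomial of 2×2 Sigma:
  det(Sigma - λI) = λ² - trace · λ + det = 0.
  trace = 18 + 15 = 33, det = 18·15 - (-2)² = 266.
Step 2 — discriminant:
  Δ = trace² - 4·det = 1089 - 1064 = 25.
Step 3 — eigenvalues:
  λ = (trace ± √Δ)/2 = (33 ± 5)/2,
  λ_1 = 19,  λ_2 = 14.

Step 4 — unit eigenvector for λ_1: solve (Sigma - λ_1 I)v = 0. First row:
  (18 - 19)·v_x + (-2)·v_y = 0, i.e. (-1)·v_x + (-2)·v_y = 0,
  so v ∝ (b, λ_1 - a) = (-2, 1); multiply by -1 so the first entry is positive: u = (2, -1).
  ||u|| = √((2)² + (-1)²) = √(5) ≈ 2.2361,
  v_1 = u/||u|| ≈ (0.8944, -0.4472) (||v_1|| = 1).

λ_1 = 19,  λ_2 = 14;  v_1 ≈ (0.8944, -0.4472)


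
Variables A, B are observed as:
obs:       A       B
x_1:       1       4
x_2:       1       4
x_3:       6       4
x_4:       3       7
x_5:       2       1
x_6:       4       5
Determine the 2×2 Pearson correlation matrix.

Step 1 — column means:
  mean(A) = (1 + 1 + 6 + 3 + 2 + 4) / 6 = 17/6 = 2.8333
  mean(B) = (4 + 4 + 4 + 7 + 1 + 5) / 6 = 25/6 = 4.1667

Step 2 — sample variances and covariances s[i,j] = (1/(n-1)) · Σ_k (x_{k,i} - mean_i) · (x_{k,j} - mean_j), with n-1 = 5:
  s[A,A] = ((-1.8333)·(-1.8333) + (-1.8333)·(-1.8333) + (3.1667)·(3.1667) + (0.1667)·(0.1667) + (-0.8333)·(-0.8333) + (1.1667)·(1.1667)) / 5 = 18.8333/5 = 3.7667
  s[A,B] = ((-1.8333)·(-0.1667) + (-1.8333)·(-0.1667) + (3.1667)·(-0.1667) + (0.1667)·(2.8333) + (-0.8333)·(-3.1667) + (1.1667)·(0.8333)) / 5 = 4.1667/5 = 0.8333
  s[B,B] = ((-0.1667)·(-0.1667) + (-0.1667)·(-0.1667) + (-0.1667)·(-0.1667) + (2.8333)·(2.8333) + (-3.1667)·(-3.1667) + (0.8333)·(0.8333)) / 5 = 18.8333/5 = 3.7667
  Sample standard deviations s_i = √(s[i,i]):
  s(A) = √(3.7667) = 1.9408
  s(B) = √(3.7667) = 1.9408

Step 3 — r_{ij} = s_{ij} / (s_i · s_j):
  r[A,A] = 1 (diagonal).
  r[A,B] = 0.8333 / (1.9408 · 1.9408) = 0.8333 / 3.7667 = 0.2212
  r[B,B] = 1 (diagonal).

R is symmetric with unit diagonal. Assembling:

R = [[1, 0.2212],
 [0.2212, 1]]


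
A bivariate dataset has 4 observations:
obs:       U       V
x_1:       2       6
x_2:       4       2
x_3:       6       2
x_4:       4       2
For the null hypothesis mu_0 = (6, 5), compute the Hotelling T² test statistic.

Step 1 — sample mean vector:
  mean(U) = (2 + 4 + 6 + 4) / 4 = 16/4 = 4
  mean(V) = (6 + 2 + 2 + 2) / 4 = 12/4 = 3
  x̄ = (4, 3),  deviation x̄ - mu_0 = (4, 3) - (6, 5) = (-2, -2).

Step 2 — sample covariance matrix, S[i,j] = (1/(n-1)) · Σ_k (x_{k,i} - mean_i) · (x_{k,j} - mean_j), divisor n-1 = 3:
  S[U,U] = ((-2)·(-2) + (0)·(0) + (2)·(2) + (0)·(0)) / 3 = 8/3 = 2.6667
  S[U,V] = ((-2)·(3) + (0)·(-1) + (2)·(-1) + (0)·(-1)) / 3 = -8/3 = -2.6667
  S[V,V] = ((3)·(3) + (-1)·(-1) + (-1)·(-1) + (-1)·(-1)) / 3 = 12/3 = 4
  S = [[2.6667, -2.6667],
 [-2.6667, 4]].

Step 3 — invert S. det(S) = 2.6667·4 - (-2.6667)² = 3.5556.
  S^{-1} = (1/det) · [[d, -b], [-b, a]] = [[1.125, 0.75],
 [0.75, 0.75]].

Step 4 — quadratic form (x̄ - mu_0)^T · S^{-1} · (x̄ - mu_0):
  S^{-1} · (x̄ - mu_0) = (-3.75, -3),
  (x̄ - mu_0)^T · [...] = (-2)·(-3.75) + (-2)·(-3) = 13.5.

Step 5 — scale by n: T² = 4 · 13.5 = 54.

T² ≈ 54


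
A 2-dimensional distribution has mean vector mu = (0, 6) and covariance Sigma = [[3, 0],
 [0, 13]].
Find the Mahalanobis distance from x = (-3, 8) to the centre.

Step 1 — centre the observation: (x - mu) = (-3, 2).

Step 2 — invert Sigma. det(Sigma) = 3·13 - (0)² = 39.
  Sigma^{-1} = (1/det) · [[d, -b], [-b, a]] = [[0.3333, 0],
 [0, 0.0769]].

Step 3 — form the quadratic (x - mu)^T · Sigma^{-1} · (x - mu):
  Sigma^{-1} · (x - mu) = (-1, 0.1538).
  (x - mu)^T · [Sigma^{-1} · (x - mu)] = (-3)·(-1) + (2)·(0.1538) = 3.3077.

Step 4 — take square root: d = √(3.3077) ≈ 1.8187.

d(x, mu) = √(3.3077) ≈ 1.8187


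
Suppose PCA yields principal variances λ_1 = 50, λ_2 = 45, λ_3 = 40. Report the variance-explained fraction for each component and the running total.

Step 1 — total variance = trace(Sigma) = Σ λ_i = 50 + 45 + 40 = 135.

Step 2 — fraction explained by component i = λ_i / Σ λ:
  PC1: 50/135 = 0.3704
  PC2: 45/135 = 0.3333
  PC3: 40/135 = 0.2963

Step 3 — cumulative fraction after k components = (λ_1 + ... + λ_k) / Σ λ:
  k = 1: 50/135 = 0.3704
  k = 2: (50 + 45)/135 = 95/135 = 0.7037
  k = 3: (50 + 45 + 40)/135 = 135/135 = 1

Summary (fraction, with percent):

explained: PC1 0.3704 (37.04%), PC2 0.3333 (33.33%), PC3 0.2963 (29.63%);  cumulative: 0.3704, 0.7037, 1


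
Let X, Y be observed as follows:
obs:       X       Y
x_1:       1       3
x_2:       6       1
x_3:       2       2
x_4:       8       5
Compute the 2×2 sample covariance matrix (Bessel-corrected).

Step 1 — column means:
  mean(X) = (1 + 6 + 2 + 8) / 4 = 17/4 = 4.25
  mean(Y) = (3 + 1 + 2 + 5) / 4 = 11/4 = 2.75

Step 2 — sample covariance S[i,j] = (1/(n-1)) · Σ_k (x_{k,i} - mean_i) · (x_{k,j} - mean_j), with n-1 = 3.
  S[X,X] = ((-3.25)·(-3.25) + (1.75)·(1.75) + (-2.25)·(-2.25) + (3.75)·(3.75)) / 3 = 32.75/3 = 10.9167
  S[X,Y] = ((-3.25)·(0.25) + (1.75)·(-1.75) + (-2.25)·(-0.75) + (3.75)·(2.25)) / 3 = 6.25/3 = 2.0833
  S[Y,Y] = ((0.25)·(0.25) + (-1.75)·(-1.75) + (-0.75)·(-0.75) + (2.25)·(2.25)) / 3 = 8.75/3 = 2.9167

S is symmetric (S[j,i] = S[i,j]). Assembling:

S = [[10.9167, 2.0833],
 [2.0833, 2.9167]]


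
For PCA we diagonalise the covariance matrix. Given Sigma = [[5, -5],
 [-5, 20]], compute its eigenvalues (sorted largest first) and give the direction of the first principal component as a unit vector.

Step 1 — characteristic polynomial of 2×2 Sigma:
  det(Sigma - λI) = λ² - trace · λ + det = 0.
  trace = 5 + 20 = 25, det = 5·20 - (-5)² = 75.
Step 2 — discriminant:
  Δ = trace² - 4·det = 625 - 300 = 325.
Step 3 — eigenvalues:
  λ = (trace ± √Δ)/2 = (25 ± 18.0278)/2,
  λ_1 = 21.5139,  λ_2 = 3.4861.

Step 4 — unit eigenvector for λ_1: solve (Sigma - λ_1 I)v = 0. First row:
  (5 - 21.5139)·v_x + (-5)·v_y = 0, i.e. (-16.5139)·v_x + (-5)·v_y = 0,
  so v ∝ (b, λ_1 - a) = (-5, 16.5139); multiply by -1 so the first entry is positive: u = (5, -16.5139).
  ||u|| = √((5)² + (-16.5139)²) = √(297.7082) ≈ 17.2542,
  v_1 = u/||u|| ≈ (0.2898, -0.9571) (||v_1|| = 1).

λ_1 = 21.5139,  λ_2 = 3.4861;  v_1 ≈ (0.2898, -0.9571)


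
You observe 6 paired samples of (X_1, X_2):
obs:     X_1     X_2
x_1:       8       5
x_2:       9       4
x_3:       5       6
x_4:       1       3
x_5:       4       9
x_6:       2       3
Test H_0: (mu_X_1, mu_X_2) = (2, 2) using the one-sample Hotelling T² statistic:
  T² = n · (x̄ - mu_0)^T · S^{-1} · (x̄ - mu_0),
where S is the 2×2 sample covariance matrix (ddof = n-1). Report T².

Step 1 — sample mean vector:
  mean(X_1) = (8 + 9 + 5 + 1 + 4 + 2) / 6 = 29/6 = 4.8333
  mean(X_2) = (5 + 4 + 6 + 3 + 9 + 3) / 6 = 30/6 = 5
  x̄ = (4.8333, 5),  deviation x̄ - mu_0 = (4.8333, 5) - (2, 2) = (2.8333, 3).

Step 2 — sample covariance matrix, S[i,j] = (1/(n-1)) · Σ_k (x_{k,i} - mean_i) · (x_{k,j} - mean_j), divisor n-1 = 5:
  S[X_1,X_1] = ((3.1667)·(3.1667) + (4.1667)·(4.1667) + (0.1667)·(0.1667) + (-3.8333)·(-3.8333) + (-0.8333)·(-0.8333) + (-2.8333)·(-2.8333)) / 5 = 50.8333/5 = 10.1667
  S[X_1,X_2] = ((3.1667)·(0) + (4.1667)·(-1) + (0.1667)·(1) + (-3.8333)·(-2) + (-0.8333)·(4) + (-2.8333)·(-2)) / 5 = 6/5 = 1.2
  S[X_2,X_2] = ((0)·(0) + (-1)·(-1) + (1)·(1) + (-2)·(-2) + (4)·(4) + (-2)·(-2)) / 5 = 26/5 = 5.2
  S = [[10.1667, 1.2],
 [1.2, 5.2]].

Step 3 — invert S. det(S) = 10.1667·5.2 - (1.2)² = 51.4267.
  S^{-1} = (1/det) · [[d, -b], [-b, a]] = [[0.1011, -0.0233],
 [-0.0233, 0.1977]].

Step 4 — quadratic form (x̄ - mu_0)^T · S^{-1} · (x̄ - mu_0):
  S^{-1} · (x̄ - mu_0) = (0.2165, 0.527),
  (x̄ - mu_0)^T · [...] = (2.8333)·(0.2165) + (3)·(0.527) = 2.1943.

Step 5 — scale by n: T² = 6 · 2.1943 = 13.1657.

T² ≈ 13.1657


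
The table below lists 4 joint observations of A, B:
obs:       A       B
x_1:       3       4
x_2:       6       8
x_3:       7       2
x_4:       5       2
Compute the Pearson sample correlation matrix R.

Step 1 — column means:
  mean(A) = (3 + 6 + 7 + 5) / 4 = 21/4 = 5.25
  mean(B) = (4 + 8 + 2 + 2) / 4 = 16/4 = 4

Step 2 — sample variances and covariances s[i,j] = (1/(n-1)) · Σ_k (x_{k,i} - mean_i) · (x_{k,j} - mean_j), with n-1 = 3:
  s[A,A] = ((-2.25)·(-2.25) + (0.75)·(0.75) + (1.75)·(1.75) + (-0.25)·(-0.25)) / 3 = 8.75/3 = 2.9167
  s[A,B] = ((-2.25)·(0) + (0.75)·(4) + (1.75)·(-2) + (-0.25)·(-2)) / 3 = 0/3 = 0
  s[B,B] = ((0)·(0) + (4)·(4) + (-2)·(-2) + (-2)·(-2)) / 3 = 24/3 = 8
  Sample standard deviations s_i = √(s[i,i]):
  s(A) = √(2.9167) = 1.7078
  s(B) = √(8) = 2.8284

Step 3 — r_{ij} = s_{ij} / (s_i · s_j):
  r[A,A] = 1 (diagonal).
  r[A,B] = 0 / (1.7078 · 2.8284) = 0 / 4.8305 = 0
  r[B,B] = 1 (diagonal).

R is symmetric with unit diagonal. Assembling:

R = [[1, 0],
 [0, 1]]


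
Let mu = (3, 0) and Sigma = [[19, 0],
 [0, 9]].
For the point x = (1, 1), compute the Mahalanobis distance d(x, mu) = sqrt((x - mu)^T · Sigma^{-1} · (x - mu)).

Step 1 — centre the observation: (x - mu) = (-2, 1).

Step 2 — invert Sigma. det(Sigma) = 19·9 - (0)² = 171.
  Sigma^{-1} = (1/det) · [[d, -b], [-b, a]] = [[0.0526, 0],
 [0, 0.1111]].

Step 3 — form the quadratic (x - mu)^T · Sigma^{-1} · (x - mu):
  Sigma^{-1} · (x - mu) = (-0.1053, 0.1111).
  (x - mu)^T · [Sigma^{-1} · (x - mu)] = (-2)·(-0.1053) + (1)·(0.1111) = 0.3216.

Step 4 — take square root: d = √(0.3216) ≈ 0.5671.

d(x, mu) = √(0.3216) ≈ 0.5671


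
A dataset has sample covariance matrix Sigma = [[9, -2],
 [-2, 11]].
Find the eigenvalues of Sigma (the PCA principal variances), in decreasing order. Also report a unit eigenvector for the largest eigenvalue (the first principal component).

Step 1 — characteristic polynomial of 2×2 Sigma:
  det(Sigma - λI) = λ² - trace · λ + det = 0.
  trace = 9 + 11 = 20, det = 9·11 - (-2)² = 95.
Step 2 — discriminant:
  Δ = trace² - 4·det = 400 - 380 = 20.
Step 3 — eigenvalues:
  λ = (trace ± √Δ)/2 = (20 ± 4.4721)/2,
  λ_1 = 12.2361,  λ_2 = 7.7639.

Step 4 — unit eigenvector for λ_1: solve (Sigma - λ_1 I)v = 0. First row:
  (9 - 12.2361)·v_x + (-2)·v_y = 0, i.e. (-3.2361)·v_x + (-2)·v_y = 0,
  so v ∝ (b, λ_1 - a) = (-2, 3.2361); multiply by -1 so the first entry is positive: u = (2, -3.2361).
  ||u|| = √((2)² + (-3.2361)²) = √(14.4721) ≈ 3.8042,
  v_1 = u/||u|| ≈ (0.5257, -0.8507) (||v_1|| = 1).

λ_1 = 12.2361,  λ_2 = 7.7639;  v_1 ≈ (0.5257, -0.8507)


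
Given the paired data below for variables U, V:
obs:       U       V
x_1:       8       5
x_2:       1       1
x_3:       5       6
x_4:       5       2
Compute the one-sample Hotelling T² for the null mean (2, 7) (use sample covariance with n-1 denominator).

Step 1 — sample mean vector:
  mean(U) = (8 + 1 + 5 + 5) / 4 = 19/4 = 4.75
  mean(V) = (5 + 1 + 6 + 2) / 4 = 14/4 = 3.5
  x̄ = (4.75, 3.5),  deviation x̄ - mu_0 = (4.75, 3.5) - (2, 7) = (2.75, -3.5).

Step 2 — sample covariance matrix, S[i,j] = (1/(n-1)) · Σ_k (x_{k,i} - mean_i) · (x_{k,j} - mean_j), divisor n-1 = 3:
  S[U,U] = ((3.25)·(3.25) + (-3.75)·(-3.75) + (0.25)·(0.25) + (0.25)·(0.25)) / 3 = 24.75/3 = 8.25
  S[U,V] = ((3.25)·(1.5) + (-3.75)·(-2.5) + (0.25)·(2.5) + (0.25)·(-1.5)) / 3 = 14.5/3 = 4.8333
  S[V,V] = ((1.5)·(1.5) + (-2.5)·(-2.5) + (2.5)·(2.5) + (-1.5)·(-1.5)) / 3 = 17/3 = 5.6667
  S = [[8.25, 4.8333],
 [4.8333, 5.6667]].

Step 3 — invert S. det(S) = 8.25·5.6667 - (4.8333)² = 23.3889.
  S^{-1} = (1/det) · [[d, -b], [-b, a]] = [[0.2423, -0.2067],
 [-0.2067, 0.3527]].

Step 4 — quadratic form (x̄ - mu_0)^T · S^{-1} · (x̄ - mu_0):
  S^{-1} · (x̄ - mu_0) = (1.3895, -1.8029),
  (x̄ - mu_0)^T · [...] = (2.75)·(1.3895) + (-3.5)·(-1.8029) = 10.1312.

Step 5 — scale by n: T² = 4 · 10.1312 = 40.5249.

T² ≈ 40.5249


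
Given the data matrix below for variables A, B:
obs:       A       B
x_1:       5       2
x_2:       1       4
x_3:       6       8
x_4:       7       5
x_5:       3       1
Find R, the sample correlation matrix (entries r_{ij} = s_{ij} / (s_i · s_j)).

Step 1 — column means:
  mean(A) = (5 + 1 + 6 + 7 + 3) / 5 = 22/5 = 4.4
  mean(B) = (2 + 4 + 8 + 5 + 1) / 5 = 20/5 = 4

Step 2 — sample variances and covariances s[i,j] = (1/(n-1)) · Σ_k (x_{k,i} - mean_i) · (x_{k,j} - mean_j), with n-1 = 4:
  s[A,A] = ((0.6)·(0.6) + (-3.4)·(-3.4) + (1.6)·(1.6) + (2.6)·(2.6) + (-1.4)·(-1.4)) / 4 = 23.2/4 = 5.8
  s[A,B] = ((0.6)·(-2) + (-3.4)·(0) + (1.6)·(4) + (2.6)·(1) + (-1.4)·(-3)) / 4 = 12/4 = 3
  s[B,B] = ((-2)·(-2) + (0)·(0) + (4)·(4) + (1)·(1) + (-3)·(-3)) / 4 = 30/4 = 7.5
  Sample standard deviations s_i = √(s[i,i]):
  s(A) = √(5.8) = 2.4083
  s(B) = √(7.5) = 2.7386

Step 3 — r_{ij} = s_{ij} / (s_i · s_j):
  r[A,A] = 1 (diagonal).
  r[A,B] = 3 / (2.4083 · 2.7386) = 3 / 6.5955 = 0.4549
  r[B,B] = 1 (diagonal).

R is symmetric with unit diagonal. Assembling:

R = [[1, 0.4549],
 [0.4549, 1]]


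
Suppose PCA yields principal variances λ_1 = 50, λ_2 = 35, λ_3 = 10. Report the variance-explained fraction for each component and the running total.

Step 1 — total variance = trace(Sigma) = Σ λ_i = 50 + 35 + 10 = 95.

Step 2 — fraction explained by component i = λ_i / Σ λ:
  PC1: 50/95 = 0.5263
  PC2: 35/95 = 0.3684
  PC3: 10/95 = 0.1053

Step 3 — cumulative fraction after k components = (λ_1 + ... + λ_k) / Σ λ:
  k = 1: 50/95 = 0.5263
  k = 2: (50 + 35)/95 = 85/95 = 0.8947
  k = 3: (50 + 35 + 10)/95 = 95/95 = 1

Summary (fraction, with percent):

explained: PC1 0.5263 (52.63%), PC2 0.3684 (36.84%), PC3 0.1053 (10.53%);  cumulative: 0.5263, 0.8947, 1


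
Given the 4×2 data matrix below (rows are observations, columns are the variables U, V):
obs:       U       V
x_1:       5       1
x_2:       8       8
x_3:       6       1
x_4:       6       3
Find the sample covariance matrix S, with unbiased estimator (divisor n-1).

Step 1 — column means:
  mean(U) = (5 + 8 + 6 + 6) / 4 = 25/4 = 6.25
  mean(V) = (1 + 8 + 1 + 3) / 4 = 13/4 = 3.25

Step 2 — sample covariance S[i,j] = (1/(n-1)) · Σ_k (x_{k,i} - mean_i) · (x_{k,j} - mean_j), with n-1 = 3.
  S[U,U] = ((-1.25)·(-1.25) + (1.75)·(1.75) + (-0.25)·(-0.25) + (-0.25)·(-0.25)) / 3 = 4.75/3 = 1.5833
  S[U,V] = ((-1.25)·(-2.25) + (1.75)·(4.75) + (-0.25)·(-2.25) + (-0.25)·(-0.25)) / 3 = 11.75/3 = 3.9167
  S[V,V] = ((-2.25)·(-2.25) + (4.75)·(4.75) + (-2.25)·(-2.25) + (-0.25)·(-0.25)) / 3 = 32.75/3 = 10.9167

S is symmetric (S[j,i] = S[i,j]). Assembling:

S = [[1.5833, 3.9167],
 [3.9167, 10.9167]]


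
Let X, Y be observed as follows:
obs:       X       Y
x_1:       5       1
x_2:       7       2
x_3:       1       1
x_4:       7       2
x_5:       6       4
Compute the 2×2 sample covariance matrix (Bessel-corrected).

Step 1 — column means:
  mean(X) = (5 + 7 + 1 + 7 + 6) / 5 = 26/5 = 5.2
  mean(Y) = (1 + 2 + 1 + 2 + 4) / 5 = 10/5 = 2

Step 2 — sample covariance S[i,j] = (1/(n-1)) · Σ_k (x_{k,i} - mean_i) · (x_{k,j} - mean_j), with n-1 = 4.
  S[X,X] = ((-0.2)·(-0.2) + (1.8)·(1.8) + (-4.2)·(-4.2) + (1.8)·(1.8) + (0.8)·(0.8)) / 4 = 24.8/4 = 6.2
  S[X,Y] = ((-0.2)·(-1) + (1.8)·(0) + (-4.2)·(-1) + (1.8)·(0) + (0.8)·(2)) / 4 = 6/4 = 1.5
  S[Y,Y] = ((-1)·(-1) + (0)·(0) + (-1)·(-1) + (0)·(0) + (2)·(2)) / 4 = 6/4 = 1.5

S is symmetric (S[j,i] = S[i,j]). Assembling:

S = [[6.2, 1.5],
 [1.5, 1.5]]


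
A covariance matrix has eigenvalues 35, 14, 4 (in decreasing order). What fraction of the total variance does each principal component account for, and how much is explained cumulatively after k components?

Step 1 — total variance = trace(Sigma) = Σ λ_i = 35 + 14 + 4 = 53.

Step 2 — fraction explained by component i = λ_i / Σ λ:
  PC1: 35/53 = 0.6604
  PC2: 14/53 = 0.2642
  PC3: 4/53 = 0.0755

Step 3 — cumulative fraction after k components = (λ_1 + ... + λ_k) / Σ λ:
  k = 1: 35/53 = 0.6604
  k = 2: (35 + 14)/53 = 49/53 = 0.9245
  k = 3: (35 + 14 + 4)/53 = 53/53 = 1

Summary (fraction, with percent):

explained: PC1 0.6604 (66.04%), PC2 0.2642 (26.42%), PC3 0.0755 (7.55%);  cumulative: 0.6604, 0.9245, 1


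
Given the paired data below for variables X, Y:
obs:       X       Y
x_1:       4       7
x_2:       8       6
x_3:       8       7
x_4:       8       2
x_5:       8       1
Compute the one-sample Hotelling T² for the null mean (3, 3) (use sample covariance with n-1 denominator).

Step 1 — sample mean vector:
  mean(X) = (4 + 8 + 8 + 8 + 8) / 5 = 36/5 = 7.2
  mean(Y) = (7 + 6 + 7 + 2 + 1) / 5 = 23/5 = 4.6
  x̄ = (7.2, 4.6),  deviation x̄ - mu_0 = (7.2, 4.6) - (3, 3) = (4.2, 1.6).

Step 2 — sample covariance matrix, S[i,j] = (1/(n-1)) · Σ_k (x_{k,i} - mean_i) · (x_{k,j} - mean_j), divisor n-1 = 4:
  S[X,X] = ((-3.2)·(-3.2) + (0.8)·(0.8) + (0.8)·(0.8) + (0.8)·(0.8) + (0.8)·(0.8)) / 4 = 12.8/4 = 3.2
  S[X,Y] = ((-3.2)·(2.4) + (0.8)·(1.4) + (0.8)·(2.4) + (0.8)·(-2.6) + (0.8)·(-3.6)) / 4 = -9.6/4 = -2.4
  S[Y,Y] = ((2.4)·(2.4) + (1.4)·(1.4) + (2.4)·(2.4) + (-2.6)·(-2.6) + (-3.6)·(-3.6)) / 4 = 33.2/4 = 8.3
  S = [[3.2, -2.4],
 [-2.4, 8.3]].

Step 3 — invert S. det(S) = 3.2·8.3 - (-2.4)² = 20.8.
  S^{-1} = (1/det) · [[d, -b], [-b, a]] = [[0.399, 0.1154],
 [0.1154, 0.1538]].

Step 4 — quadratic form (x̄ - mu_0)^T · S^{-1} · (x̄ - mu_0):
  S^{-1} · (x̄ - mu_0) = (1.8606, 0.7308),
  (x̄ - mu_0)^T · [...] = (4.2)·(1.8606) + (1.6)·(0.7308) = 8.9837.

Step 5 — scale by n: T² = 5 · 8.9837 = 44.9183.

T² ≈ 44.9183


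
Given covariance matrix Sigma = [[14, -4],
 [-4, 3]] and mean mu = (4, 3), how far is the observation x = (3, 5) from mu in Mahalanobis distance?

Step 1 — centre the observation: (x - mu) = (-1, 2).

Step 2 — invert Sigma. det(Sigma) = 14·3 - (-4)² = 26.
  Sigma^{-1} = (1/det) · [[d, -b], [-b, a]] = [[0.1154, 0.1538],
 [0.1538, 0.5385]].

Step 3 — form the quadratic (x - mu)^T · Sigma^{-1} · (x - mu):
  Sigma^{-1} · (x - mu) = (0.1923, 0.9231).
  (x - mu)^T · [Sigma^{-1} · (x - mu)] = (-1)·(0.1923) + (2)·(0.9231) = 1.6538.

Step 4 — take square root: d = √(1.6538) ≈ 1.286.

d(x, mu) = √(1.6538) ≈ 1.286


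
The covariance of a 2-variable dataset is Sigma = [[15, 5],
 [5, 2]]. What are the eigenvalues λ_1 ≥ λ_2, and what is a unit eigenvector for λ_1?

Step 1 — characteristic polynomial of 2×2 Sigma:
  det(Sigma - λI) = λ² - trace · λ + det = 0.
  trace = 15 + 2 = 17, det = 15·2 - (5)² = 5.
Step 2 — discriminant:
  Δ = trace² - 4·det = 289 - 20 = 269.
Step 3 — eigenvalues:
  λ = (trace ± √Δ)/2 = (17 ± 16.4012)/2,
  λ_1 = 16.7006,  λ_2 = 0.2994.

Step 4 — unit eigenvector for λ_1: solve (Sigma - λ_1 I)v = 0. First row:
  (15 - 16.7006)·v_x + (5)·v_y = 0, i.e. (-1.7006)·v_x + (5)·v_y = 0,
  so v ∝ (b, λ_1 - a) = (5, 1.7006) = u.
  ||u|| = √((5)² + (1.7006)²) = √(27.8921) ≈ 5.2813,
  v_1 = u/||u|| ≈ (0.9467, 0.322) (||v_1|| = 1).

λ_1 = 16.7006,  λ_2 = 0.2994;  v_1 ≈ (0.9467, 0.322)


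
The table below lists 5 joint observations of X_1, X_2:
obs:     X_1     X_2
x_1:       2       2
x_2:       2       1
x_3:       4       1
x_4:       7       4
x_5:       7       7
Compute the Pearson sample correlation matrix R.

Step 1 — column means:
  mean(X_1) = (2 + 2 + 4 + 7 + 7) / 5 = 22/5 = 4.4
  mean(X_2) = (2 + 1 + 1 + 4 + 7) / 5 = 15/5 = 3

Step 2 — sample variances and covariances s[i,j] = (1/(n-1)) · Σ_k (x_{k,i} - mean_i) · (x_{k,j} - mean_j), with n-1 = 4:
  s[X_1,X_1] = ((-2.4)·(-2.4) + (-2.4)·(-2.4) + (-0.4)·(-0.4) + (2.6)·(2.6) + (2.6)·(2.6)) / 4 = 25.2/4 = 6.3
  s[X_1,X_2] = ((-2.4)·(-1) + (-2.4)·(-2) + (-0.4)·(-2) + (2.6)·(1) + (2.6)·(4)) / 4 = 21/4 = 5.25
  s[X_2,X_2] = ((-1)·(-1) + (-2)·(-2) + (-2)·(-2) + (1)·(1) + (4)·(4)) / 4 = 26/4 = 6.5
  Sample standard deviations s_i = √(s[i,i]):
  s(X_1) = √(6.3) = 2.51
  s(X_2) = √(6.5) = 2.5495

Step 3 — r_{ij} = s_{ij} / (s_i · s_j):
  r[X_1,X_1] = 1 (diagonal).
  r[X_1,X_2] = 5.25 / (2.51 · 2.5495) = 5.25 / 6.3992 = 0.8204
  r[X_2,X_2] = 1 (diagonal).

R is symmetric with unit diagonal. Assembling:

R = [[1, 0.8204],
 [0.8204, 1]]


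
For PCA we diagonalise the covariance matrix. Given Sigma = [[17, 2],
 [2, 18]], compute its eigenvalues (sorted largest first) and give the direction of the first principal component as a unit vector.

Step 1 — characteristic polynomial of 2×2 Sigma:
  det(Sigma - λI) = λ² - trace · λ + det = 0.
  trace = 17 + 18 = 35, det = 17·18 - (2)² = 302.
Step 2 — discriminant:
  Δ = trace² - 4·det = 1225 - 1208 = 17.
Step 3 — eigenvalues:
  λ = (trace ± √Δ)/2 = (35 ± 4.1231)/2,
  λ_1 = 19.5616,  λ_2 = 15.4384.

Step 4 — unit eigenvector for λ_1: solve (Sigma - λ_1 I)v = 0. First row:
  (17 - 19.5616)·v_x + (2)·v_y = 0, i.e. (-2.5616)·v_x + (2)·v_y = 0,
  so v ∝ (b, λ_1 - a) = (2, 2.5616) = u.
  ||u|| = √((2)² + (2.5616)²) = √(10.5616) ≈ 3.2499,
  v_1 = u/||u|| ≈ (0.6154, 0.7882) (||v_1|| = 1).

λ_1 = 19.5616,  λ_2 = 15.4384;  v_1 ≈ (0.6154, 0.7882)


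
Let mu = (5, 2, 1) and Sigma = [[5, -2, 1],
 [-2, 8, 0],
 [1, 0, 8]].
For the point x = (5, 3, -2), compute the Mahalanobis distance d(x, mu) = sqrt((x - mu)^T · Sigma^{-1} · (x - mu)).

Step 1 — centre the observation: (x - mu) = (0, 1, -3).

Step 2 — invert Sigma (cofactor / det for 3×3, or solve directly):
  Sigma^{-1} = [[0.2286, 0.0571, -0.0286],
 [0.0571, 0.1393, -0.0071],
 [-0.0286, -0.0071, 0.1286]].

Step 3 — form the quadratic (x - mu)^T · Sigma^{-1} · (x - mu):
  Sigma^{-1} · (x - mu) = (0.1429, 0.1607, -0.3929).
  (x - mu)^T · [Sigma^{-1} · (x - mu)] = (0)·(0.1429) + (1)·(0.1607) + (-3)·(-0.3929) = 1.3393.

Step 4 — take square root: d = √(1.3393) ≈ 1.1573.

d(x, mu) = √(1.3393) ≈ 1.1573


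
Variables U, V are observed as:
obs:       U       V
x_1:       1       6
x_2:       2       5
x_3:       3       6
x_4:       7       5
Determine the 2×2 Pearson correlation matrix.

Step 1 — column means:
  mean(U) = (1 + 2 + 3 + 7) / 4 = 13/4 = 3.25
  mean(V) = (6 + 5 + 6 + 5) / 4 = 22/4 = 5.5

Step 2 — sample variances and covariances s[i,j] = (1/(n-1)) · Σ_k (x_{k,i} - mean_i) · (x_{k,j} - mean_j), with n-1 = 3:
  s[U,U] = ((-2.25)·(-2.25) + (-1.25)·(-1.25) + (-0.25)·(-0.25) + (3.75)·(3.75)) / 3 = 20.75/3 = 6.9167
  s[U,V] = ((-2.25)·(0.5) + (-1.25)·(-0.5) + (-0.25)·(0.5) + (3.75)·(-0.5)) / 3 = -2.5/3 = -0.8333
  s[V,V] = ((0.5)·(0.5) + (-0.5)·(-0.5) + (0.5)·(0.5) + (-0.5)·(-0.5)) / 3 = 1/3 = 0.3333
  Sample standard deviations s_i = √(s[i,i]):
  s(U) = √(6.9167) = 2.63
  s(V) = √(0.3333) = 0.5774

Step 3 — r_{ij} = s_{ij} / (s_i · s_j):
  r[U,U] = 1 (diagonal).
  r[U,V] = -0.8333 / (2.63 · 0.5774) = -0.8333 / 1.5184 = -0.5488
  r[V,V] = 1 (diagonal).

R is symmetric with unit diagonal. Assembling:

R = [[1, -0.5488],
 [-0.5488, 1]]


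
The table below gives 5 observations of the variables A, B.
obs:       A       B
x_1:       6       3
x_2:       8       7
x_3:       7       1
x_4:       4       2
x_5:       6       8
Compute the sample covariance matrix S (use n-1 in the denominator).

Step 1 — column means:
  mean(A) = (6 + 8 + 7 + 4 + 6) / 5 = 31/5 = 6.2
  mean(B) = (3 + 7 + 1 + 2 + 8) / 5 = 21/5 = 4.2

Step 2 — sample covariance S[i,j] = (1/(n-1)) · Σ_k (x_{k,i} - mean_i) · (x_{k,j} - mean_j), with n-1 = 4.
  S[A,A] = ((-0.2)·(-0.2) + (1.8)·(1.8) + (0.8)·(0.8) + (-2.2)·(-2.2) + (-0.2)·(-0.2)) / 4 = 8.8/4 = 2.2
  S[A,B] = ((-0.2)·(-1.2) + (1.8)·(2.8) + (0.8)·(-3.2) + (-2.2)·(-2.2) + (-0.2)·(3.8)) / 4 = 6.8/4 = 1.7
  S[B,B] = ((-1.2)·(-1.2) + (2.8)·(2.8) + (-3.2)·(-3.2) + (-2.2)·(-2.2) + (3.8)·(3.8)) / 4 = 38.8/4 = 9.7

S is symmetric (S[j,i] = S[i,j]). Assembling:

S = [[2.2, 1.7],
 [1.7, 9.7]]


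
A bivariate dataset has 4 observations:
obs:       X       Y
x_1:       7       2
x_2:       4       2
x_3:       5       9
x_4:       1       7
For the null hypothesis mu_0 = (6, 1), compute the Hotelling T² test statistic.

Step 1 — sample mean vector:
  mean(X) = (7 + 4 + 5 + 1) / 4 = 17/4 = 4.25
  mean(Y) = (2 + 2 + 9 + 7) / 4 = 20/4 = 5
  x̄ = (4.25, 5),  deviation x̄ - mu_0 = (4.25, 5) - (6, 1) = (-1.75, 4).

Step 2 — sample covariance matrix, S[i,j] = (1/(n-1)) · Σ_k (x_{k,i} - mean_i) · (x_{k,j} - mean_j), divisor n-1 = 3:
  S[X,X] = ((2.75)·(2.75) + (-0.25)·(-0.25) + (0.75)·(0.75) + (-3.25)·(-3.25)) / 3 = 18.75/3 = 6.25
  S[X,Y] = ((2.75)·(-3) + (-0.25)·(-3) + (0.75)·(4) + (-3.25)·(2)) / 3 = -11/3 = -3.6667
  S[Y,Y] = ((-3)·(-3) + (-3)·(-3) + (4)·(4) + (2)·(2)) / 3 = 38/3 = 12.6667
  S = [[6.25, -3.6667],
 [-3.6667, 12.6667]].

Step 3 — invert S. det(S) = 6.25·12.6667 - (-3.6667)² = 65.7222.
  S^{-1} = (1/det) · [[d, -b], [-b, a]] = [[0.1927, 0.0558],
 [0.0558, 0.0951]].

Step 4 — quadratic form (x̄ - mu_0)^T · S^{-1} · (x̄ - mu_0):
  S^{-1} · (x̄ - mu_0) = (-0.1141, 0.2828),
  (x̄ - mu_0)^T · [...] = (-1.75)·(-0.1141) + (4)·(0.2828) = 1.3307.

Step 5 — scale by n: T² = 4 · 1.3307 = 5.3229.

T² ≈ 5.3229


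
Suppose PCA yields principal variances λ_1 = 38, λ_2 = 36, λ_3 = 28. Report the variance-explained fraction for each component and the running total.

Step 1 — total variance = trace(Sigma) = Σ λ_i = 38 + 36 + 28 = 102.

Step 2 — fraction explained by component i = λ_i / Σ λ:
  PC1: 38/102 = 0.3725
  PC2: 36/102 = 0.3529
  PC3: 28/102 = 0.2745

Step 3 — cumulative fraction after k components = (λ_1 + ... + λ_k) / Σ λ:
  k = 1: 38/102 = 0.3725
  k = 2: (38 + 36)/102 = 74/102 = 0.7255
  k = 3: (38 + 36 + 28)/102 = 102/102 = 1

Summary (fraction, with percent):

explained: PC1 0.3725 (37.25%), PC2 0.3529 (35.29%), PC3 0.2745 (27.45%);  cumulative: 0.3725, 0.7255, 1


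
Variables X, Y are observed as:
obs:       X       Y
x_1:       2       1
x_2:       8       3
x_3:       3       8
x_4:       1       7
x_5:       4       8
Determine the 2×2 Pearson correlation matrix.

Step 1 — column means:
  mean(X) = (2 + 8 + 3 + 1 + 4) / 5 = 18/5 = 3.6
  mean(Y) = (1 + 3 + 8 + 7 + 8) / 5 = 27/5 = 5.4

Step 2 — sample variances and covariances s[i,j] = (1/(n-1)) · Σ_k (x_{k,i} - mean_i) · (x_{k,j} - mean_j), with n-1 = 4:
  s[X,X] = ((-1.6)·(-1.6) + (4.4)·(4.4) + (-0.6)·(-0.6) + (-2.6)·(-2.6) + (0.4)·(0.4)) / 4 = 29.2/4 = 7.3
  s[X,Y] = ((-1.6)·(-4.4) + (4.4)·(-2.4) + (-0.6)·(2.6) + (-2.6)·(1.6) + (0.4)·(2.6)) / 4 = -8.2/4 = -2.05
  s[Y,Y] = ((-4.4)·(-4.4) + (-2.4)·(-2.4) + (2.6)·(2.6) + (1.6)·(1.6) + (2.6)·(2.6)) / 4 = 41.2/4 = 10.3
  Sample standard deviations s_i = √(s[i,i]):
  s(X) = √(7.3) = 2.7019
  s(Y) = √(10.3) = 3.2094

Step 3 — r_{ij} = s_{ij} / (s_i · s_j):
  r[X,X] = 1 (diagonal).
  r[X,Y] = -2.05 / (2.7019 · 3.2094) = -2.05 / 8.6712 = -0.2364
  r[Y,Y] = 1 (diagonal).

R is symmetric with unit diagonal. Assembling:

R = [[1, -0.2364],
 [-0.2364, 1]]


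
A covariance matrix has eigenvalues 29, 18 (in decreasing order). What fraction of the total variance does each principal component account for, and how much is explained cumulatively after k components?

Step 1 — total variance = trace(Sigma) = Σ λ_i = 29 + 18 = 47.

Step 2 — fraction explained by component i = λ_i / Σ λ:
  PC1: 29/47 = 0.617
  PC2: 18/47 = 0.383

Step 3 — cumulative fraction after k components = (λ_1 + ... + λ_k) / Σ λ:
  k = 1: 29/47 = 0.617
  k = 2: (29 + 18)/47 = 47/47 = 1

Summary (fraction, with percent):

explained: PC1 0.617 (61.7%), PC2 0.383 (38.3%);  cumulative: 0.617, 1


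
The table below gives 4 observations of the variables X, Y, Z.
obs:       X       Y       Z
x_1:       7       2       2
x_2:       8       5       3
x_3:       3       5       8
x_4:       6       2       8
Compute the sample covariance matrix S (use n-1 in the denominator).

Step 1 — column means:
  mean(X) = (7 + 8 + 3 + 6) / 4 = 24/4 = 6
  mean(Y) = (2 + 5 + 5 + 2) / 4 = 14/4 = 3.5
  mean(Z) = (2 + 3 + 8 + 8) / 4 = 21/4 = 5.25

Step 2 — sample covariance S[i,j] = (1/(n-1)) · Σ_k (x_{k,i} - mean_i) · (x_{k,j} - mean_j), with n-1 = 3.
  S[X,X] = ((1)·(1) + (2)·(2) + (-3)·(-3) + (0)·(0)) / 3 = 14/3 = 4.6667
  S[X,Y] = ((1)·(-1.5) + (2)·(1.5) + (-3)·(1.5) + (0)·(-1.5)) / 3 = -3/3 = -1
  S[X,Z] = ((1)·(-3.25) + (2)·(-2.25) + (-3)·(2.75) + (0)·(2.75)) / 3 = -16/3 = -5.3333
  S[Y,Y] = ((-1.5)·(-1.5) + (1.5)·(1.5) + (1.5)·(1.5) + (-1.5)·(-1.5)) / 3 = 9/3 = 3
  S[Y,Z] = ((-1.5)·(-3.25) + (1.5)·(-2.25) + (1.5)·(2.75) + (-1.5)·(2.75)) / 3 = 1.5/3 = 0.5
  S[Z,Z] = ((-3.25)·(-3.25) + (-2.25)·(-2.25) + (2.75)·(2.75) + (2.75)·(2.75)) / 3 = 30.75/3 = 10.25

S is symmetric (S[j,i] = S[i,j]). Assembling:

S = [[4.6667, -1, -5.3333],
 [-1, 3, 0.5],
 [-5.3333, 0.5, 10.25]]


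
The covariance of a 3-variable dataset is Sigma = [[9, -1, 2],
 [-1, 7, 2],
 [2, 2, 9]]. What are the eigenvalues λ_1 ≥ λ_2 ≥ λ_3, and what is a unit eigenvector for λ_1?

Step 1 — characteristic polynomial p(λ) = det(λI - Sigma) = λ³ - tr·λ² + c_1·λ - det, where tr = trace, c_1 = sum of the principal 2×2 minors, det = det(Sigma):
  tr = 9 + 7 + 9 = 25,
  c_1 = (9·7 - (-1)²) + (9·9 - (2)²) + (7·9 - (2)²) = 62 + 77 + 59 = 198,
  det = 9·(7·9 - (2)²) - (-1)·((-1)·9 - (2)·(2)) + (2)·((-1)·(2) - 7·(2)) = 9·(59) - (-1)·(-13) + (2)·(-16) = 486.
  So p(λ) = λ³ - 25λ² + 198λ - 486.
Step 2 — look for an integer root (rational root theorem: any rational root is an integer divisor of 486). Testing λ = 9:
  p(9) = 729 - 2025 + 1782 - 486 = 0  ✓
  Dividing out (λ - 9): p(λ) = (λ - 9)(λ² - 16λ + 54).
Step 3 — remaining eigenvalues from the quadratic λ² - 16λ + 54 = 0:
  Δ = 16² - 4·54 = 256 - 216 = 40,  λ = (16 ± √40)/2 = (16 ± 6.3246)/2 ≈ 11.1623 or 4.8377.
  Sorted: λ_1 = 11.1623,  λ_2 = 9,  λ_3 = 4.8377  (check: sum = 25 = tr ✓).

Step 4 — unit eigenvector for λ_1 ≈ 11.1623: v spans the null space of (Sigma - λ_1 I), whose rows are
  r_1 = (-2.1623, -1, 2),  r_2 = (-1, -4.1623, 2),  r_3 = (2, 2, -2.1623).
  v is orthogonal to every row, so take v ∝ r_1 × r_2 = ((-1)·(2) - (2)·(-4.1623), (2)·(-1) - (-2.1623)·(2), (-2.1623)·(-4.1623) - (-1)·(-1)) ≈ (6.3246, 2.3246, 8).
  Let u = (6.3246, 2.3246, 8).
  ||u|| = √((6.3246)² + (2.3246)² + (8)²) = √(109.4036) ≈ 10.4596,  v_1 = u/||u|| ≈ (0.6047, 0.2222, 0.7648) (||v_1|| = 1).

λ_1 = 11.1623,  λ_2 = 9,  λ_3 = 4.8377;  v_1 ≈ (0.6047, 0.2222, 0.7648)


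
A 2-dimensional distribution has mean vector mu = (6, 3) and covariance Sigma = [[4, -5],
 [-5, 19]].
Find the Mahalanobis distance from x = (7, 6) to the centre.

Step 1 — centre the observation: (x - mu) = (1, 3).

Step 2 — invert Sigma. det(Sigma) = 4·19 - (-5)² = 51.
  Sigma^{-1} = (1/det) · [[d, -b], [-b, a]] = [[0.3725, 0.098],
 [0.098, 0.0784]].

Step 3 — form the quadratic (x - mu)^T · Sigma^{-1} · (x - mu):
  Sigma^{-1} · (x - mu) = (0.6667, 0.3333).
  (x - mu)^T · [Sigma^{-1} · (x - mu)] = (1)·(0.6667) + (3)·(0.3333) = 1.6667.

Step 4 — take square root: d = √(1.6667) ≈ 1.291.

d(x, mu) = √(1.6667) ≈ 1.291


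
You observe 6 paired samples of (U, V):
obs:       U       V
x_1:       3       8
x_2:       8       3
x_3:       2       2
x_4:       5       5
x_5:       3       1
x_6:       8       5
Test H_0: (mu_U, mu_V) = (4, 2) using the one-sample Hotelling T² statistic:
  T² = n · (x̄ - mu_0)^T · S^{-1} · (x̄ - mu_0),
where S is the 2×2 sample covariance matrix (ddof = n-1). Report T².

Step 1 — sample mean vector:
  mean(U) = (3 + 8 + 2 + 5 + 3 + 8) / 6 = 29/6 = 4.8333
  mean(V) = (8 + 3 + 2 + 5 + 1 + 5) / 6 = 24/6 = 4
  x̄ = (4.8333, 4),  deviation x̄ - mu_0 = (4.8333, 4) - (4, 2) = (0.8333, 2).

Step 2 — sample covariance matrix, S[i,j] = (1/(n-1)) · Σ_k (x_{k,i} - mean_i) · (x_{k,j} - mean_j), divisor n-1 = 5:
  S[U,U] = ((-1.8333)·(-1.8333) + (3.1667)·(3.1667) + (-2.8333)·(-2.8333) + (0.1667)·(0.1667) + (-1.8333)·(-1.8333) + (3.1667)·(3.1667)) / 5 = 34.8333/5 = 6.9667
  S[U,V] = ((-1.8333)·(4) + (3.1667)·(-1) + (-2.8333)·(-2) + (0.1667)·(1) + (-1.8333)·(-3) + (3.1667)·(1)) / 5 = 4/5 = 0.8
  S[V,V] = ((4)·(4) + (-1)·(-1) + (-2)·(-2) + (1)·(1) + (-3)·(-3) + (1)·(1)) / 5 = 32/5 = 6.4
  S = [[6.9667, 0.8],
 [0.8, 6.4]].

Step 3 — invert S. det(S) = 6.9667·6.4 - (0.8)² = 43.9467.
  S^{-1} = (1/det) · [[d, -b], [-b, a]] = [[0.1456, -0.0182],
 [-0.0182, 0.1585]].

Step 4 — quadratic form (x̄ - mu_0)^T · S^{-1} · (x̄ - mu_0):
  S^{-1} · (x̄ - mu_0) = (0.085, 0.3019),
  (x̄ - mu_0)^T · [...] = (0.8333)·(0.085) + (2)·(0.3019) = 0.6746.

Step 5 — scale by n: T² = 6 · 0.6746 = 4.0473.

T² ≈ 4.0473


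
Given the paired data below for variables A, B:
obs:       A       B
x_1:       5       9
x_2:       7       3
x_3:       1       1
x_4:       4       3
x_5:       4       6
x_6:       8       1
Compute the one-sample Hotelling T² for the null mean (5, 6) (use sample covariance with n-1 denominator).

Step 1 — sample mean vector:
  mean(A) = (5 + 7 + 1 + 4 + 4 + 8) / 6 = 29/6 = 4.8333
  mean(B) = (9 + 3 + 1 + 3 + 6 + 1) / 6 = 23/6 = 3.8333
  x̄ = (4.8333, 3.8333),  deviation x̄ - mu_0 = (4.8333, 3.8333) - (5, 6) = (-0.1667, -2.1667).

Step 2 — sample covariance matrix, S[i,j] = (1/(n-1)) · Σ_k (x_{k,i} - mean_i) · (x_{k,j} - mean_j), divisor n-1 = 5:
  S[A,A] = ((0.1667)·(0.1667) + (2.1667)·(2.1667) + (-3.8333)·(-3.8333) + (-0.8333)·(-0.8333) + (-0.8333)·(-0.8333) + (3.1667)·(3.1667)) / 5 = 30.8333/5 = 6.1667
  S[A,B] = ((0.1667)·(5.1667) + (2.1667)·(-0.8333) + (-3.8333)·(-2.8333) + (-0.8333)·(-0.8333) + (-0.8333)·(2.1667) + (3.1667)·(-2.8333)) / 5 = -0.1667/5 = -0.0333
  S[B,B] = ((5.1667)·(5.1667) + (-0.8333)·(-0.8333) + (-2.8333)·(-2.8333) + (-0.8333)·(-0.8333) + (2.1667)·(2.1667) + (-2.8333)·(-2.8333)) / 5 = 48.8333/5 = 9.7667
  S = [[6.1667, -0.0333],
 [-0.0333, 9.7667]].

Step 3 — invert S. det(S) = 6.1667·9.7667 - (-0.0333)² = 60.2267.
  S^{-1} = (1/det) · [[d, -b], [-b, a]] = [[0.1622, 0.0006],
 [0.0006, 0.1024]].

Step 4 — quadratic form (x̄ - mu_0)^T · S^{-1} · (x̄ - mu_0):
  S^{-1} · (x̄ - mu_0) = (-0.0282, -0.2219),
  (x̄ - mu_0)^T · [...] = (-0.1667)·(-0.0282) + (-2.1667)·(-0.2219) = 0.4856.

Step 5 — scale by n: T² = 6 · 0.4856 = 2.9134.

T² ≈ 2.9134


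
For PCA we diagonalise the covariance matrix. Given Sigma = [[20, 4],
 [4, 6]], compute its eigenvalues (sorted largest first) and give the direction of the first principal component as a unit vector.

Step 1 — characteristic polynomial of 2×2 Sigma:
  det(Sigma - λI) = λ² - trace · λ + det = 0.
  trace = 20 + 6 = 26, det = 20·6 - (4)² = 104.
Step 2 — discriminant:
  Δ = trace² - 4·det = 676 - 416 = 260.
Step 3 — eigenvalues:
  λ = (trace ± √Δ)/2 = (26 ± 16.1245)/2,
  λ_1 = 21.0623,  λ_2 = 4.9377.

Step 4 — unit eigenvector for λ_1: solve (Sigma - λ_1 I)v = 0. First row:
  (20 - 21.0623)·v_x + (4)·v_y = 0, i.e. (-1.0623)·v_x + (4)·v_y = 0,
  so v ∝ (b, λ_1 - a) = (4, 1.0623) = u.
  ||u|| = √((4)² + (1.0623)²) = √(17.1284) ≈ 4.1386,
  v_1 = u/||u|| ≈ (0.9665, 0.2567) (||v_1|| = 1).

λ_1 = 21.0623,  λ_2 = 4.9377;  v_1 ≈ (0.9665, 0.2567)


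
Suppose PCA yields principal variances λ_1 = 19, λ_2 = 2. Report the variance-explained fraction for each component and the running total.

Step 1 — total variance = trace(Sigma) = Σ λ_i = 19 + 2 = 21.

Step 2 — fraction explained by component i = λ_i / Σ λ:
  PC1: 19/21 = 0.9048
  PC2: 2/21 = 0.0952

Step 3 — cumulative fraction after k components = (λ_1 + ... + λ_k) / Σ λ:
  k = 1: 19/21 = 0.9048
  k = 2: (19 + 2)/21 = 21/21 = 1

Summary (fraction, with percent):

explained: PC1 0.9048 (90.48%), PC2 0.0952 (9.52%);  cumulative: 0.9048, 1


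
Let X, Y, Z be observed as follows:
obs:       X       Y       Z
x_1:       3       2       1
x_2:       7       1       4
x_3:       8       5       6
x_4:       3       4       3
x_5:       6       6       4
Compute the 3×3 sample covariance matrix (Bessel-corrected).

Step 1 — column means:
  mean(X) = (3 + 7 + 8 + 3 + 6) / 5 = 27/5 = 5.4
  mean(Y) = (2 + 1 + 5 + 4 + 6) / 5 = 18/5 = 3.6
  mean(Z) = (1 + 4 + 6 + 3 + 4) / 5 = 18/5 = 3.6

Step 2 — sample covariance S[i,j] = (1/(n-1)) · Σ_k (x_{k,i} - mean_i) · (x_{k,j} - mean_j), with n-1 = 4.
  S[X,X] = ((-2.4)·(-2.4) + (1.6)·(1.6) + (2.6)·(2.6) + (-2.4)·(-2.4) + (0.6)·(0.6)) / 4 = 21.2/4 = 5.3
  S[X,Y] = ((-2.4)·(-1.6) + (1.6)·(-2.6) + (2.6)·(1.4) + (-2.4)·(0.4) + (0.6)·(2.4)) / 4 = 3.8/4 = 0.95
  S[X,Z] = ((-2.4)·(-2.6) + (1.6)·(0.4) + (2.6)·(2.4) + (-2.4)·(-0.6) + (0.6)·(0.4)) / 4 = 14.8/4 = 3.7
  S[Y,Y] = ((-1.6)·(-1.6) + (-2.6)·(-2.6) + (1.4)·(1.4) + (0.4)·(0.4) + (2.4)·(2.4)) / 4 = 17.2/4 = 4.3
  S[Y,Z] = ((-1.6)·(-2.6) + (-2.6)·(0.4) + (1.4)·(2.4) + (0.4)·(-0.6) + (2.4)·(0.4)) / 4 = 7.2/4 = 1.8
  S[Z,Z] = ((-2.6)·(-2.6) + (0.4)·(0.4) + (2.4)·(2.4) + (-0.6)·(-0.6) + (0.4)·(0.4)) / 4 = 13.2/4 = 3.3

S is symmetric (S[j,i] = S[i,j]). Assembling:

S = [[5.3, 0.95, 3.7],
 [0.95, 4.3, 1.8],
 [3.7, 1.8, 3.3]]


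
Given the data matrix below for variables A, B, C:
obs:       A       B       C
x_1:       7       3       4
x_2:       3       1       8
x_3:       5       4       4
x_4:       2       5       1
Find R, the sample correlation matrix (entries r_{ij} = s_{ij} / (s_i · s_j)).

Step 1 — column means:
  mean(A) = (7 + 3 + 5 + 2) / 4 = 17/4 = 4.25
  mean(B) = (3 + 1 + 4 + 5) / 4 = 13/4 = 3.25
  mean(C) = (4 + 8 + 4 + 1) / 4 = 17/4 = 4.25

Step 2 — sample variances and covariances s[i,j] = (1/(n-1)) · Σ_k (x_{k,i} - mean_i) · (x_{k,j} - mean_j), with n-1 = 3:
  s[A,A] = ((2.75)·(2.75) + (-1.25)·(-1.25) + (0.75)·(0.75) + (-2.25)·(-2.25)) / 3 = 14.75/3 = 4.9167
  s[A,B] = ((2.75)·(-0.25) + (-1.25)·(-2.25) + (0.75)·(0.75) + (-2.25)·(1.75)) / 3 = -1.25/3 = -0.4167
  s[A,C] = ((2.75)·(-0.25) + (-1.25)·(3.75) + (0.75)·(-0.25) + (-2.25)·(-3.25)) / 3 = 1.75/3 = 0.5833
  s[B,B] = ((-0.25)·(-0.25) + (-2.25)·(-2.25) + (0.75)·(0.75) + (1.75)·(1.75)) / 3 = 8.75/3 = 2.9167
  s[B,C] = ((-0.25)·(-0.25) + (-2.25)·(3.75) + (0.75)·(-0.25) + (1.75)·(-3.25)) / 3 = -14.25/3 = -4.75
  s[C,C] = ((-0.25)·(-0.25) + (3.75)·(3.75) + (-0.25)·(-0.25) + (-3.25)·(-3.25)) / 3 = 24.75/3 = 8.25
  Sample standard deviations s_i = √(s[i,i]):
  s(A) = √(4.9167) = 2.2174
  s(B) = √(2.9167) = 1.7078
  s(C) = √(8.25) = 2.8723

Step 3 — r_{ij} = s_{ij} / (s_i · s_j):
  r[A,A] = 1 (diagonal).
  r[A,B] = -0.4167 / (2.2174 · 1.7078) = -0.4167 / 3.7869 = -0.11
  r[A,C] = 0.5833 / (2.2174 · 2.8723) = 0.5833 / 6.3689 = 0.0916
  r[B,B] = 1 (diagonal).
  r[B,C] = -4.75 / (1.7078 · 2.8723) = -4.75 / 4.9054 = -0.9683
  r[C,C] = 1 (diagonal).

R is symmetric with unit diagonal. Assembling:

R = [[1, -0.11, 0.0916],
 [-0.11, 1, -0.9683],
 [0.0916, -0.9683, 1]]


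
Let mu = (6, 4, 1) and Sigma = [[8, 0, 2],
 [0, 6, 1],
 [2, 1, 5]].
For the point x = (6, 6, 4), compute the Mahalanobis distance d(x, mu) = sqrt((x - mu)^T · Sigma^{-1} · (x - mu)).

Step 1 — centre the observation: (x - mu) = (0, 2, 3).

Step 2 — invert Sigma (cofactor / det for 3×3, or solve directly):
  Sigma^{-1} = [[0.1394, 0.0096, -0.0577],
 [0.0096, 0.1731, -0.0385],
 [-0.0577, -0.0385, 0.2308]].

Step 3 — form the quadratic (x - mu)^T · Sigma^{-1} · (x - mu):
  Sigma^{-1} · (x - mu) = (-0.1538, 0.2308, 0.6154).
  (x - mu)^T · [Sigma^{-1} · (x - mu)] = (0)·(-0.1538) + (2)·(0.2308) + (3)·(0.6154) = 2.3077.

Step 4 — take square root: d = √(2.3077) ≈ 1.5191.

d(x, mu) = √(2.3077) ≈ 1.5191
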